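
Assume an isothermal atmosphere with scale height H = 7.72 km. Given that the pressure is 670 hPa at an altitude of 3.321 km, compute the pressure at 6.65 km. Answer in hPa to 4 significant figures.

P ≈ 435.3 hPa

Between two levels, P₂ = P₁ exp(−Δz/H) with Δz = z₂ − z₁.
Δz = 6650.0 − 3321.0 = 3329.0 m; Δz/H = 3329.0/7720.0 = 0.43122.
P₂ = 670 × exp(−0.43122) = 670 × 0.64972 = 435.31 hPa.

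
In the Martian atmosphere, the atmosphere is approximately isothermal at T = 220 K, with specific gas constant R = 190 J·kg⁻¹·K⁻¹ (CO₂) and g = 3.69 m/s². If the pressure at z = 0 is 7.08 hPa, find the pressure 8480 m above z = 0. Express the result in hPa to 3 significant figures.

P ≈ 3.35 hPa

Scale height: H = RT/g = 190 × 220 / 3.69 = 11328 m.
Barometric formula: P = P₀ exp(−z/H).
z/H = 8480.0/11328 = 0.74859; exp(−0.74859) = 0.47303.
P = 7.08 × 0.47303 = 3.3491 hPa.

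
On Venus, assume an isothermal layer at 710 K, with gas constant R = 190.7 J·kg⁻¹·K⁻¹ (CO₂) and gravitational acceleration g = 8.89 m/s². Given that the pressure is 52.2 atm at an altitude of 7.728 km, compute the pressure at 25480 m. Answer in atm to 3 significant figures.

P ≈ 16.3 atm

Scale height: H = RT/g = 190.7 × 710 / 8.89 = 15230 m.
Between two levels, P₂ = P₁ exp(−Δz/H) with Δz = z₂ − z₁.
Δz = 25480 − 7728.0 = 17752 m; Δz/H = 17752/15230 = 1.1656.
P₂ = 52.2 × exp(−1.1656) = 52.2 × 0.31174 = 16.273 atm.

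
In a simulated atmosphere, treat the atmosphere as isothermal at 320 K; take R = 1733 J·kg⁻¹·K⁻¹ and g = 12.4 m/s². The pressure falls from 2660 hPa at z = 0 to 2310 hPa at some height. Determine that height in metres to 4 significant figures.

Scale height: H = RT/g = 1733 × 320 / 12.4 = 44723 m.
Invert the barometric formula: z = H ln(P₀/P).
P₀/P = 2660/2310 = 1.1515; ln(1.1515) = 0.14107.
z = 44723 × 0.14107 = 6309.1 m.

z ≈ 6309 m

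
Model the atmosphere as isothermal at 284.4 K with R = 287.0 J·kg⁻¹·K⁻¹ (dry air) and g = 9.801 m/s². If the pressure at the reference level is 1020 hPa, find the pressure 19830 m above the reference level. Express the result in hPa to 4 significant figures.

Scale height: H = RT/g = 287.0 × 284.4 / 9.801 = 8328.0 m.
Barometric formula: P = P₀ exp(−z/H).
z/H = 19830/8328.0 = 2.3811; exp(−2.3811) = 0.092449.
P = 1020 × 0.092449 = 94.298 hPa.

P ≈ 94.30 hPa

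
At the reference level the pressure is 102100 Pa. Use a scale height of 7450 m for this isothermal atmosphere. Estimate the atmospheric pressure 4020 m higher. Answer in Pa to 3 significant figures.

Barometric formula: P = P₀ exp(−z/H).
z/H = 4020.0/7450.0 = 0.53960; exp(−0.53960) = 0.58298.
P = 102100 × 0.58298 = 59522 Pa.

P ≈ 59500 Pa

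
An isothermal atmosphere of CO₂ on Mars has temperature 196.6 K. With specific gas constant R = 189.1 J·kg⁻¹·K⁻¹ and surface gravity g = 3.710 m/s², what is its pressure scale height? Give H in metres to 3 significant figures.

H ≈ 10000 m

The scale height of an isothermal atmosphere is H = RT/g.
H = 189.1 × 196.6 / 3.710 = 37177/3.710 = 10021 m.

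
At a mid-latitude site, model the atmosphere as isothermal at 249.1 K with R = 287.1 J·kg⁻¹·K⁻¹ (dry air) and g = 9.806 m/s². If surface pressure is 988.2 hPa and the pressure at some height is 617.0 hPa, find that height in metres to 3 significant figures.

Scale height: H = RT/g = 287.1 × 249.1 / 9.806 = 7293.1 m.
Invert the barometric formula: z = H ln(P₀/P).
P₀/P = 988.2/617.0 = 1.6016; ln(1.6016) = 0.47100.
z = 7293.1 × 0.47100 = 3435.1 m.

z ≈ 3440 m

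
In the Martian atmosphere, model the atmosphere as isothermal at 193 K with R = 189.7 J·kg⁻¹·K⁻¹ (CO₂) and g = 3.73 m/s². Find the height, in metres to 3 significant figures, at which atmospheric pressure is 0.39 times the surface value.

Scale height: H = RT/g = 189.7 × 193 / 3.73 = 9815.6 m.
Set P/P₀ = exp(−z/H) = 0.39, so z = −H ln(0.39).
−ln(0.39) = 0.94161; z = 9815.6 × 0.94161 = 9242.5 m.

z ≈ 9240 m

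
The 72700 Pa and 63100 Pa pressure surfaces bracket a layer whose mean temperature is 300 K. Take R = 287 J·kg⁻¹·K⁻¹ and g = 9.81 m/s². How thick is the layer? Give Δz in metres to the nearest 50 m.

Hypsometric equation: Δz = (R T̄/g) ln(P₁/P₂).
R T̄/g = 287 × 300 / 9.81 = 8776.8 m.
ln(72700/63100) = ln(1.1521) = 0.14159.
Δz = 8776.8 × 0.14159 = 1242.7 m.

Δz ≈ 1250 m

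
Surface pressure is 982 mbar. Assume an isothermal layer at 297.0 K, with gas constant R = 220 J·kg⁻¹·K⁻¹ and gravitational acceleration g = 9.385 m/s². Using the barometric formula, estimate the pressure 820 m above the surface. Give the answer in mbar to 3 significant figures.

Scale height: H = RT/g = 220 × 297.0 / 9.385 = 6962.2 m.
Barometric formula: P = P₀ exp(−z/H).
z/H = 820.00/6962.2 = 0.11778; exp(−0.11778) = 0.88889.
P = 982 × 0.88889 = 872.89 mbar.

P ≈ 873 mbar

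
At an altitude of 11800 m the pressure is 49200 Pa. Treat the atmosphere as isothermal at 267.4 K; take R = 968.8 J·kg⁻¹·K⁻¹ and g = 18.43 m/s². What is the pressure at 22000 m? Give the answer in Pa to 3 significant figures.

Scale height: H = RT/g = 968.8 × 267.4 / 18.43 = 14056 m.
Between two levels, P₂ = P₁ exp(−Δz/H) with Δz = z₂ − z₁.
Δz = 22000 − 11800 = 10200 m; Δz/H = 10200/14056 = 0.72567.
P₂ = 49200 × exp(−0.72567) = 49200 × 0.48400 = 23813 Pa.

P ≈ 23800 Pa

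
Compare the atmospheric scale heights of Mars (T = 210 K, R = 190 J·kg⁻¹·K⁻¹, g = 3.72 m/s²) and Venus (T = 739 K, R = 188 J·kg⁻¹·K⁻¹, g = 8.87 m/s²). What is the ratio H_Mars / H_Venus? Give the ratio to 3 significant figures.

H_Mars/H_Venus ≈ 0.685

H = RT/g for each body.
H_Mars = 190 × 210 / 3.72 = 10726 m.
H_Venus = 188 × 739 / 8.87 = 15663 m.
H_Mars/H_Venus = 10726/15663 = 0.68480.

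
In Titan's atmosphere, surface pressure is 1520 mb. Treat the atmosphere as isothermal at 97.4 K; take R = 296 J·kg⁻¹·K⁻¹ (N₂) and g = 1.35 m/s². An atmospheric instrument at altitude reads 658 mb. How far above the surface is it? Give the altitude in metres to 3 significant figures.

Scale height: H = RT/g = 296 × 97.4 / 1.35 = 21356 m.
Invert the barometric formula: z = H ln(P₀/P).
P₀/P = 1520/658 = 2.3100; ln(2.3100) = 0.83725.
z = 21356 × 0.83725 = 17880 m.

z ≈ 17900 m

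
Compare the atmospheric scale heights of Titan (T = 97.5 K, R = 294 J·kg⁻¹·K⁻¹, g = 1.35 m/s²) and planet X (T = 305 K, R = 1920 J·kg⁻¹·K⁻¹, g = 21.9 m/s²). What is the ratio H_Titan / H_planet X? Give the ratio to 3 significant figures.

H_Titan/H_planet X ≈ 0.794

H = RT/g for each body.
H_Titan = 294 × 97.5 / 1.35 = 21233 m.
H_planet X = 1920 × 305 / 21.9 = 26740 m.
H_Titan/H_planet X = 21233/26740 = 0.79405.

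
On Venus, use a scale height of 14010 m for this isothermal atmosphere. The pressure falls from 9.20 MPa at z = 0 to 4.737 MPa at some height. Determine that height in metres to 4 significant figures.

Invert the barometric formula: z = H ln(P₀/P).
P₀/P = 9.20/4.737 = 1.9422; ln(1.9422) = 0.66382.
z = 14010 × 0.66382 = 9300.1 m.

z ≈ 9300 m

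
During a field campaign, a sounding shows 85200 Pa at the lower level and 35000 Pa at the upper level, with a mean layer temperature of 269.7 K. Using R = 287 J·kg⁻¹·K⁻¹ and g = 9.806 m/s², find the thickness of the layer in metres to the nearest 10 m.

Δz ≈ 7020 m

Hypsometric equation: Δz = (R T̄/g) ln(P₁/P₂).
R T̄/g = 287 × 269.7 / 9.806 = 7893.5 m.
ln(85200/35000) = ln(2.4343) = 0.88966.
Δz = 7893.5 × 0.88966 = 7022.5 m.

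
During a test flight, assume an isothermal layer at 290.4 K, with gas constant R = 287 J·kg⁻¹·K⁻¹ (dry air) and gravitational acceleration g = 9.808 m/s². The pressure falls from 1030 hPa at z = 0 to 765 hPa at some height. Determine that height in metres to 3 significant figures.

z ≈ 2530 m

Scale height: H = RT/g = 287 × 290.4 / 9.808 = 8497.6 m.
Invert the barometric formula: z = H ln(P₀/P).
P₀/P = 1030/765 = 1.3464; ln(1.3464) = 0.29743.
z = 8497.6 × 0.29743 = 2527.4 m.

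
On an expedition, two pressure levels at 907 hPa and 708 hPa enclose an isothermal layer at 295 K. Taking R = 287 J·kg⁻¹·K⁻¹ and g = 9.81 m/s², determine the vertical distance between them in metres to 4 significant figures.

Hypsometric equation: Δz = (R T̄/g) ln(P₁/P₂).
R T̄/g = 287 × 295 / 9.81 = 8630.5 m.
ln(907/708) = ln(1.2811) = 0.24772.
Δz = 8630.5 × 0.24772 = 2137.9 m.

Δz ≈ 2138 m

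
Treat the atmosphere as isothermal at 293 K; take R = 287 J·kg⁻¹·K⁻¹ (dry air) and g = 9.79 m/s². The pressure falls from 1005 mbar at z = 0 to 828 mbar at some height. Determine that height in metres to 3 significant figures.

Scale height: H = RT/g = 287 × 293 / 9.79 = 8589.5 m.
Invert the barometric formula: z = H ln(P₀/P).
P₀/P = 1005/828 = 1.2138; ln(1.2138) = 0.19376.
z = 8589.5 × 0.19376 = 1664.3 m.

z ≈ 1660 m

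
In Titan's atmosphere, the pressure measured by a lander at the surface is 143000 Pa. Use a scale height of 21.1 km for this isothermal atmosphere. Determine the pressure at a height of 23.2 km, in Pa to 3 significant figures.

Barometric formula: P = P₀ exp(−z/H).
z/H = 23200/21100 = 1.0995; exp(−1.0995) = 0.33304.
P = 143000 × 0.33304 = 47625 Pa.

P ≈ 47600 Pa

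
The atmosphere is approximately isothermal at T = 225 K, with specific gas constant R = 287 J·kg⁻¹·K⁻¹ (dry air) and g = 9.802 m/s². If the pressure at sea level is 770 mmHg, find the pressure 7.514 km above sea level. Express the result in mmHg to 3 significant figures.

Scale height: H = RT/g = 287 × 225 / 9.802 = 6587.9 m.
Barometric formula: P = P₀ exp(−z/H).
z/H = 7514.0/6587.9 = 1.1406; exp(−1.1406) = 0.31963.
P = 770 × 0.31963 = 246.12 mmHg.

P ≈ 246 mmHg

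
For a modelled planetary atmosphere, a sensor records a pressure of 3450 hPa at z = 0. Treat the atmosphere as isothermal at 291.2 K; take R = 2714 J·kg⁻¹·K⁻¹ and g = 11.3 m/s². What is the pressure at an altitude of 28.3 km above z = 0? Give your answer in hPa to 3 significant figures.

Scale height: H = RT/g = 2714 × 291.2 / 11.3 = 69940 m.
Barometric formula: P = P₀ exp(−z/H).
z/H = 28300/69940 = 0.40463; exp(−0.40463) = 0.66722.
P = 3450 × 0.66722 = 2301.9 hPa.

P ≈ 2300 hPa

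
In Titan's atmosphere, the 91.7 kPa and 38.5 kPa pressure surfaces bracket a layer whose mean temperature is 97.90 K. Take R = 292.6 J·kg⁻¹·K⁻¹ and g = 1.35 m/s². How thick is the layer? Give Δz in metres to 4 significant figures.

Δz ≈ 18420 m

Hypsometric equation: Δz = (R T̄/g) ln(P₁/P₂).
R T̄/g = 292.6 × 97.90 / 1.35 = 21219 m.
ln(91.7/38.5) = ln(2.3818) = 0.86786.
Δz = 21219 × 0.86786 = 18415 m.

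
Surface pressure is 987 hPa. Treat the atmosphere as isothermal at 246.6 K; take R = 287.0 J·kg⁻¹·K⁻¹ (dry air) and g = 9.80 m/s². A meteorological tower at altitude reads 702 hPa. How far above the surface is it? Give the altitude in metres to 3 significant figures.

Scale height: H = RT/g = 287.0 × 246.6 / 9.80 = 7221.9 m.
Invert the barometric formula: z = H ln(P₀/P).
P₀/P = 987/702 = 1.4060; ln(1.4060) = 0.34075.
z = 7221.9 × 0.34075 = 2460.9 m.

z ≈ 2460 m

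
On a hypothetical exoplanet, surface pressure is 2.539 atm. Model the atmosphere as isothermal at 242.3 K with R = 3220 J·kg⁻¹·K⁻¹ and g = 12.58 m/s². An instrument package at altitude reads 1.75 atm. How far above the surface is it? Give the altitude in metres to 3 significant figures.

Scale height: H = RT/g = 3220 × 242.3 / 12.58 = 62020 m.
Invert the barometric formula: z = H ln(P₀/P).
P₀/P = 2.539/1.75 = 1.4509; ln(1.4509) = 0.37218.
z = 62020 × 0.37218 = 23083 m.

z ≈ 23100 m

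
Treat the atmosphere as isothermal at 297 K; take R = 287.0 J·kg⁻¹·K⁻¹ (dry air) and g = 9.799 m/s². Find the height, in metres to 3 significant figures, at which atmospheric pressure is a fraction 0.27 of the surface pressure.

Scale height: H = RT/g = 287.0 × 297 / 9.799 = 8698.7 m.
Set P/P₀ = exp(−z/H) = 0.27, so z = −H ln(0.27).
−ln(0.27) = 1.3093; z = 8698.7 × 1.3093 = 11389 m.

z ≈ 11400 m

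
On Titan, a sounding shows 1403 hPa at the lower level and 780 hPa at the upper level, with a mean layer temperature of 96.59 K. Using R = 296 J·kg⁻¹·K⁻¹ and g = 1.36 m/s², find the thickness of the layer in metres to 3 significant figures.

Δz ≈ 12300 m

Hypsometric equation: Δz = (R T̄/g) ln(P₁/P₂).
R T̄/g = 296 × 96.59 / 1.36 = 21023 m.
ln(1403/780) = ln(1.7987) = 0.58706.
Δz = 21023 × 0.58706 = 12342 m.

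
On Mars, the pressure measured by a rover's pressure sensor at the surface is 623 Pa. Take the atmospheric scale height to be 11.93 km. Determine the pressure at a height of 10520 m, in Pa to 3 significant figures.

Barometric formula: P = P₀ exp(−z/H).
z/H = 10520/11930 = 0.88181; exp(−0.88181) = 0.41403.
P = 623 × 0.41403 = 257.94 Pa.

P ≈ 258 Pa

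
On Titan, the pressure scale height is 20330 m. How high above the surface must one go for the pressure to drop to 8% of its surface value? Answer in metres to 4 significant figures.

Set P/P₀ = exp(−z/H) = 0.08, so z = −H ln(0.08).
−ln(0.08) = 2.5257; z = 20330 × 2.5257 = 51347 m.

z ≈ 51350 m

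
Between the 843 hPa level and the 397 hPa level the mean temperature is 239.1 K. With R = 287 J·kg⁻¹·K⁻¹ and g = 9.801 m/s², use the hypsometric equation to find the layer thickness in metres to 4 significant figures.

Δz ≈ 5272 m

Hypsometric equation: Δz = (R T̄/g) ln(P₁/P₂).
R T̄/g = 287 × 239.1 / 9.801 = 7001.5 m.
ln(843/397) = ln(2.1234) = 0.75302.
Δz = 7001.5 × 0.75302 = 5272.3 m.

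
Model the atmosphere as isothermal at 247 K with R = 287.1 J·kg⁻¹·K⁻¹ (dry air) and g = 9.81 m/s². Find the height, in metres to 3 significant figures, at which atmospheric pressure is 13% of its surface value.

Scale height: H = RT/g = 287.1 × 247 / 9.81 = 7228.7 m.
Set P/P₀ = exp(−z/H) = 0.13, so z = −H ln(0.13).
−ln(0.13) = 2.0402; z = 7228.7 × 2.0402 = 14748 m.

z ≈ 14700 m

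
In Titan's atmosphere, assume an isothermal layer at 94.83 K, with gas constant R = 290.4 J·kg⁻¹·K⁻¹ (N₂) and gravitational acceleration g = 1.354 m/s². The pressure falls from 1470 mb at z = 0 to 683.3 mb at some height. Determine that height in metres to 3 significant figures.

z ≈ 15600 m

Scale height: H = RT/g = 290.4 × 94.83 / 1.354 = 20339 m.
Invert the barometric formula: z = H ln(P₀/P).
P₀/P = 1470/683.3 = 2.1513; ln(2.1513) = 0.76607.
z = 20339 × 0.76607 = 15581 m.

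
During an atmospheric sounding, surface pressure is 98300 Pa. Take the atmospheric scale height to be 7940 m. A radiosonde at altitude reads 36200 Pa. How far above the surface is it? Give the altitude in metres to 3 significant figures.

Invert the barometric formula: z = H ln(P₀/P).
P₀/P = 98300/36200 = 2.7155; ln(2.7155) = 0.99898.
z = 7940.0 × 0.99898 = 7931.9 m.

z ≈ 7930 m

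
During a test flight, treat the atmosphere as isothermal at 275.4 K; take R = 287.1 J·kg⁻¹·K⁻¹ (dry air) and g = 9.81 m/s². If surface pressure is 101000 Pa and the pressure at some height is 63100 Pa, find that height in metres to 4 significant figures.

z ≈ 3791 m

Scale height: H = RT/g = 287.1 × 275.4 / 9.81 = 8059.9 m.
Invert the barometric formula: z = H ln(P₀/P).
P₀/P = 101000/63100 = 1.6006; ln(1.6006) = 0.47038.
z = 8059.9 × 0.47038 = 3791.2 m.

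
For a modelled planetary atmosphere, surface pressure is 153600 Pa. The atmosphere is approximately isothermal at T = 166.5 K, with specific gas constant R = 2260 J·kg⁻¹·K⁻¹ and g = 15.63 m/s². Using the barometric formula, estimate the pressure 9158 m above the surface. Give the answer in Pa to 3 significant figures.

Scale height: H = RT/g = 2260 × 166.5 / 15.63 = 24075 m.
Barometric formula: P = P₀ exp(−z/H).
z/H = 9158.0/24075 = 0.38039; exp(−0.38039) = 0.68359.
P = 153600 × 0.68359 = 105000 Pa.

P ≈ 105000 Pa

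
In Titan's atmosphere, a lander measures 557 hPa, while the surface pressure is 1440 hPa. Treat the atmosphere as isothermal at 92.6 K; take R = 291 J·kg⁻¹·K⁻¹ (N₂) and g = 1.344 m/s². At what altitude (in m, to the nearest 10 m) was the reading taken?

Scale height: H = RT/g = 291 × 92.6 / 1.344 = 20050 m.
Invert the barometric formula: z = H ln(P₀/P).
P₀/P = 1440/557 = 2.5853; ln(2.5853) = 0.94984.
z = 20050 × 0.94984 = 19044 m.

z ≈ 19040 m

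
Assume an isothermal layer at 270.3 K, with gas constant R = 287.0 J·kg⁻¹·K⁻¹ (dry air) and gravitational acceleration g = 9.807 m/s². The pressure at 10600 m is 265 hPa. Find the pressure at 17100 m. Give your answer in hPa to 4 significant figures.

Scale height: H = RT/g = 287.0 × 270.3 / 9.807 = 7910.3 m.
Between two levels, P₂ = P₁ exp(−Δz/H) with Δz = z₂ − z₁.
Δz = 17100 − 10600 = 6500.0 m; Δz/H = 6500.0/7910.3 = 0.82171.
P₂ = 265 × exp(−0.82171) = 265 × 0.43968 = 116.52 hPa.

P ≈ 116.5 hPa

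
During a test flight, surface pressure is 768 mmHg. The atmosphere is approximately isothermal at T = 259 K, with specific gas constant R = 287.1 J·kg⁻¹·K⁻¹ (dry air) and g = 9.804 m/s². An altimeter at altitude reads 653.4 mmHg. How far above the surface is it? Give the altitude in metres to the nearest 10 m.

Scale height: H = RT/g = 287.1 × 259 / 9.804 = 7584.5 m.
Invert the barometric formula: z = H ln(P₀/P).
P₀/P = 768/653.4 = 1.1754; ln(1.1754) = 0.16161.
z = 7584.5 × 0.16161 = 1225.7 m.

z ≈ 1230 m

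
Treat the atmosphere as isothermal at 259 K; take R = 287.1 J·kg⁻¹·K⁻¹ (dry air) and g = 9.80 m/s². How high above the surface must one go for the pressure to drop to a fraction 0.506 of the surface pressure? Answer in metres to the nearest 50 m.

z ≈ 5150 m

Scale height: H = RT/g = 287.1 × 259 / 9.80 = 7587.6 m.
Set P/P₀ = exp(−z/H) = 0.506, so z = −H ln(0.506).
−ln(0.506) = 0.68122; z = 7587.6 × 0.68122 = 5168.8 m.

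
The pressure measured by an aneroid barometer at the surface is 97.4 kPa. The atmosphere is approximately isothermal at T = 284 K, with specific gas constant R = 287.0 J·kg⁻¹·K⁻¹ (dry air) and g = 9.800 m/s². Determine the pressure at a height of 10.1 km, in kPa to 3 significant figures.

Scale height: H = RT/g = 287.0 × 284 / 9.800 = 8317.1 m.
Barometric formula: P = P₀ exp(−z/H).
z/H = 10100/8317.1 = 1.2144; exp(−1.2144) = 0.29689.
P = 97.4 × 0.29689 = 28.917 kPa.

P ≈ 28.9 kPa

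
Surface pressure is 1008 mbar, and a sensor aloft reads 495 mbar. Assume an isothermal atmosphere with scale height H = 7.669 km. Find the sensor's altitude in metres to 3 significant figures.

z ≈ 5450 m

Invert the barometric formula: z = H ln(P₀/P).
P₀/P = 1008/495 = 2.0364; ln(2.0364) = 0.71118.
z = 7669.0 × 0.71118 = 5454.0 m.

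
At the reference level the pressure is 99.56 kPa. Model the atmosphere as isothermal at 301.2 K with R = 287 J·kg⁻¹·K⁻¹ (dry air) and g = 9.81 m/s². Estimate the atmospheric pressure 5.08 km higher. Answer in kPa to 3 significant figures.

Scale height: H = RT/g = 287 × 301.2 / 9.81 = 8811.9 m.
Barometric formula: P = P₀ exp(−z/H).
z/H = 5080.0/8811.9 = 0.57649; exp(−0.57649) = 0.56187.
P = 99.56 × 0.56187 = 55.940 kPa.

P ≈ 55.9 kPa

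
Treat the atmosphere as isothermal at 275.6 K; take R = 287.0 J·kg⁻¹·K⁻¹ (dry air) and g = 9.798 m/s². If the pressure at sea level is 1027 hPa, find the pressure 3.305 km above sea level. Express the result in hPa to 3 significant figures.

P ≈ 682 hPa

Scale height: H = RT/g = 287.0 × 275.6 / 9.798 = 8072.8 m.
Barometric formula: P = P₀ exp(−z/H).
z/H = 3305.0/8072.8 = 0.40940; exp(−0.40940) = 0.66405.
P = 1027 × 0.66405 = 681.98 hPa.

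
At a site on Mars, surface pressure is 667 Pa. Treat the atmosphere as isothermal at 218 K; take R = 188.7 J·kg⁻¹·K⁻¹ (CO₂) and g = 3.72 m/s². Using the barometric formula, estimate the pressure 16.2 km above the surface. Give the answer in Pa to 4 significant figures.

P ≈ 154.1 Pa

Scale height: H = RT/g = 188.7 × 218 / 3.72 = 11058 m.
Barometric formula: P = P₀ exp(−z/H).
z/H = 16200/11058 = 1.4650; exp(−1.4650) = 0.23108.
P = 667 × 0.23108 = 154.13 Pa.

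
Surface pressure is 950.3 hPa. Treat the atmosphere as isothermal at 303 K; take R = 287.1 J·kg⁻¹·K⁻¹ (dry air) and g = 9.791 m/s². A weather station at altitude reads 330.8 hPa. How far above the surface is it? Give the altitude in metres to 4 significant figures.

z ≈ 9376 m

Scale height: H = RT/g = 287.1 × 303 / 9.791 = 8884.8 m.
Invert the barometric formula: z = H ln(P₀/P).
P₀/P = 950.3/330.8 = 2.8727; ln(2.8727) = 1.0553.
z = 8884.8 × 1.0553 = 9376.1 m.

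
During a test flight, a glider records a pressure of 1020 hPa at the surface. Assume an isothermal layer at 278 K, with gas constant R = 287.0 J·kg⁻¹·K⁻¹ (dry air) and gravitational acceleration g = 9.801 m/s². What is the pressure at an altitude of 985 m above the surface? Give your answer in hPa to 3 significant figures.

P ≈ 904 hPa

Scale height: H = RT/g = 287.0 × 278 / 9.801 = 8140.6 m.
Barometric formula: P = P₀ exp(−z/H).
z/H = 985.00/8140.6 = 0.12100; exp(−0.12100) = 0.88603.
P = 1020 × 0.88603 = 903.75 hPa.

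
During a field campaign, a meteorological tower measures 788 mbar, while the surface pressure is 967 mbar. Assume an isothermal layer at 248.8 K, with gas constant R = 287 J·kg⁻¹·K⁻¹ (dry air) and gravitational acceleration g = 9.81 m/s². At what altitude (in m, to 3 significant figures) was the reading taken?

z ≈ 1490 m

Scale height: H = RT/g = 287 × 248.8 / 9.81 = 7278.9 m.
Invert the barometric formula: z = H ln(P₀/P).
P₀/P = 967/788 = 1.2272; ln(1.2272) = 0.20474.
z = 7278.9 × 0.20474 = 1490.3 m.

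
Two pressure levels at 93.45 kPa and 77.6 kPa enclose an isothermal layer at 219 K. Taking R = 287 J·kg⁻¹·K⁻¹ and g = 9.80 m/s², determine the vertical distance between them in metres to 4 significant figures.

Hypsometric equation: Δz = (R T̄/g) ln(P₁/P₂).
R T̄/g = 287 × 219 / 9.80 = 6413.6 m.
ln(93.45/77.6) = ln(1.2043) = 0.18590.
Δz = 6413.6 × 0.18590 = 1192.3 m.

Δz ≈ 1192 m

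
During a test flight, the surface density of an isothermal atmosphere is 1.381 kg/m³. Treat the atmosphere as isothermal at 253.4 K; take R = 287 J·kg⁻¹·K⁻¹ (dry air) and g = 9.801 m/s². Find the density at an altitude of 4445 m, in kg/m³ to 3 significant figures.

ρ ≈ 0.759 kg/m³

Scale height: H = RT/g = 287 × 253.4 / 9.801 = 7420.2 m.
In an isothermal atmosphere, density decays like pressure: ρ = ρ₀ exp(−z/H).
z/H = 4445.0/7420.2 = 0.59904; exp(−0.59904) = 0.54934.
ρ = 1.381 × 0.54934 = 0.75864 kg/m³.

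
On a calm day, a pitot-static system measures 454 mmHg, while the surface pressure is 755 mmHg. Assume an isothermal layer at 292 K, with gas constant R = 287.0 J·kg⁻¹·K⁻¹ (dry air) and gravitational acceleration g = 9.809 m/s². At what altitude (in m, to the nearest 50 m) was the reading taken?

z ≈ 4350 m

Scale height: H = RT/g = 287.0 × 292 / 9.809 = 8543.6 m.
Invert the barometric formula: z = H ln(P₀/P).
P₀/P = 755/454 = 1.6630; ln(1.6630) = 0.50862.
z = 8543.6 × 0.50862 = 4345.4 m.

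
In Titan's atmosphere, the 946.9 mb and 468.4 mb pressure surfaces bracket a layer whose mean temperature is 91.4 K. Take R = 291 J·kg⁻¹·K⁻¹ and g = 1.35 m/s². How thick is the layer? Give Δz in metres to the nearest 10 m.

Δz ≈ 13870 m

Hypsometric equation: Δz = (R T̄/g) ln(P₁/P₂).
R T̄/g = 291 × 91.4 / 1.35 = 19702 m.
ln(946.9/468.4) = ln(2.0216) = 0.70389.
Δz = 19702 × 0.70389 = 13868 m.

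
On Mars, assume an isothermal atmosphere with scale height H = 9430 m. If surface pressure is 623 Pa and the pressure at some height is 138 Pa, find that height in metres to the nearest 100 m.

z ≈ 14200 m

Invert the barometric formula: z = H ln(P₀/P).
P₀/P = 623/138 = 4.5145; ln(4.5145) = 1.5073.
z = 9430.0 × 1.5073 = 14214 m.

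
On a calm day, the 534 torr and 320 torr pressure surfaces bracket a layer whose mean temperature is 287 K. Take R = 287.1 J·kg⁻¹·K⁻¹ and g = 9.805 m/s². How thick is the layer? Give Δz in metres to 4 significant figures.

Δz ≈ 4303 m

Hypsometric equation: Δz = (R T̄/g) ln(P₁/P₂).
R T̄/g = 287.1 × 287 / 9.805 = 8403.6 m.
ln(534/320) = ln(1.6687) = 0.51204.
Δz = 8403.6 × 0.51204 = 4303.0 m.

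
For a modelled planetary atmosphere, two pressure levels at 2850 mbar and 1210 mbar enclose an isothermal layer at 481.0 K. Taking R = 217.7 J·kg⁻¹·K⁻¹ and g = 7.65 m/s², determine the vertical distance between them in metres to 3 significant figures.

Hypsometric equation: Δz = (R T̄/g) ln(P₁/P₂).
R T̄/g = 217.7 × 481.0 / 7.65 = 13688 m.
ln(2850/1210) = ln(2.3554) = 0.85671.
Δz = 13688 × 0.85671 = 11727 m.

Δz ≈ 11700 m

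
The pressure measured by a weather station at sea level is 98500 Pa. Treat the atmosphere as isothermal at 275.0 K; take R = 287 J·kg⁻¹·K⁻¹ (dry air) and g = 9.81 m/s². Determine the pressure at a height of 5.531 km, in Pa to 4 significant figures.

P ≈ 49530 Pa

Scale height: H = RT/g = 287 × 275.0 / 9.81 = 8045.4 m.
Barometric formula: P = P₀ exp(−z/H).
z/H = 5531.0/8045.4 = 0.68747; exp(−0.68747) = 0.50285.
P = 98500 × 0.50285 = 49531 Pa.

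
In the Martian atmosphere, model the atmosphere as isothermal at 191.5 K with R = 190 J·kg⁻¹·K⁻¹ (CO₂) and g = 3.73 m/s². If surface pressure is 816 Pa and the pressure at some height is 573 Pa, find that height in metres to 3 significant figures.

z ≈ 3450 m

Scale height: H = RT/g = 190 × 191.5 / 3.73 = 9754.7 m.
Invert the barometric formula: z = H ln(P₀/P).
P₀/P = 816/573 = 1.4241; ln(1.4241) = 0.35354.
z = 9754.7 × 0.35354 = 3448.7 m.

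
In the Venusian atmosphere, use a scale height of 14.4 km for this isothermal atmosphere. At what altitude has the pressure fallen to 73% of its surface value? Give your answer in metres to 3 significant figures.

Set P/P₀ = exp(−z/H) = 0.73, so z = −H ln(0.73).
−ln(0.73) = 0.31471; z = 14400 × 0.31471 = 4531.8 m.

z ≈ 4530 m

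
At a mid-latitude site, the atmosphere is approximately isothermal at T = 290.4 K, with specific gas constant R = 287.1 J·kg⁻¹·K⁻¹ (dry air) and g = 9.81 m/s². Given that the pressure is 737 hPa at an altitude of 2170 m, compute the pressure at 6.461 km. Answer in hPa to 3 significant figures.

P ≈ 445 hPa

Scale height: H = RT/g = 287.1 × 290.4 / 9.81 = 8498.9 m.
Between two levels, P₂ = P₁ exp(−Δz/H) with Δz = z₂ − z₁.
Δz = 6461.0 − 2170.0 = 4291.0 m; Δz/H = 4291.0/8498.9 = 0.50489.
P₂ = 737 × exp(−0.50489) = 737 × 0.60357 = 444.83 hPa.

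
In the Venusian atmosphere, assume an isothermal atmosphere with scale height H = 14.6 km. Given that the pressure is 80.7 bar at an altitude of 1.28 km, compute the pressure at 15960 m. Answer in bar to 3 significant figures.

P ≈ 29.5 bar

Between two levels, P₂ = P₁ exp(−Δz/H) with Δz = z₂ − z₁.
Δz = 15960 − 1280.0 = 14680 m; Δz/H = 14680/14600 = 1.0055.
P₂ = 80.7 × exp(−1.0055) = 80.7 × 0.36586 = 29.525 bar.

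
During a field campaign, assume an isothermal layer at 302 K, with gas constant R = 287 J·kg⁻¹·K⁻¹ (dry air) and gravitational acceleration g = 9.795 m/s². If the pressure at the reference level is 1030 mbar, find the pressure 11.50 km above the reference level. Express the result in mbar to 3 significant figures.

P ≈ 281 mbar

Scale height: H = RT/g = 287 × 302 / 9.795 = 8848.8 m.
Barometric formula: P = P₀ exp(−z/H).
z/H = 11500/8848.8 = 1.2996; exp(−1.2996) = 0.27264.
P = 1030 × 0.27264 = 280.82 mbar.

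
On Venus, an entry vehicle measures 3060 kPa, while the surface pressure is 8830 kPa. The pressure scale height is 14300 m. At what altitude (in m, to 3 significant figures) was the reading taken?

Invert the barometric formula: z = H ln(P₀/P).
P₀/P = 8830/3060 = 2.8856; ln(2.8856) = 1.0597.
z = 14300 × 1.0597 = 15154 m.

z ≈ 15200 m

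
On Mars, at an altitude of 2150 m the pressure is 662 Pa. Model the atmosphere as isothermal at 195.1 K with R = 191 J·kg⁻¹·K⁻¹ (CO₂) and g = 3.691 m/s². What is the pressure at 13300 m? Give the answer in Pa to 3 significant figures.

P ≈ 219 Pa

Scale height: H = RT/g = 191 × 195.1 / 3.691 = 10096 m.
Between two levels, P₂ = P₁ exp(−Δz/H) with Δz = z₂ − z₁.
Δz = 13300 − 2150.0 = 11150 m; Δz/H = 11150/10096 = 1.1044.
P₂ = 662 × exp(−1.1044) = 662 × 0.33141 = 219.39 Pa.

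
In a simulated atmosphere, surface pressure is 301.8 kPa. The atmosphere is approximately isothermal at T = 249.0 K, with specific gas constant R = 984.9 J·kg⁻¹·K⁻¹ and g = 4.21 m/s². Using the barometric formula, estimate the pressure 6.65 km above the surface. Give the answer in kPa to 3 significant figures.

Scale height: H = RT/g = 984.9 × 249.0 / 4.21 = 58252 m.
Barometric formula: P = P₀ exp(−z/H).
z/H = 6650.0/58252 = 0.11416; exp(−0.11416) = 0.89212.
P = 301.8 × 0.89212 = 269.24 kPa.

P ≈ 269 kPa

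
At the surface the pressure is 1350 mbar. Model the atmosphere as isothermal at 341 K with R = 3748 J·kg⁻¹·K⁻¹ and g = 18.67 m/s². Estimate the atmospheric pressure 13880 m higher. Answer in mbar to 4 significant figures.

P ≈ 1102 mbar

Scale height: H = RT/g = 3748 × 341 / 18.67 = 68456 m.
Barometric formula: P = P₀ exp(−z/H).
z/H = 13880/68456 = 0.20276; exp(−0.20276) = 0.81647.
P = 1350 × 0.81647 = 1102.2 mbar.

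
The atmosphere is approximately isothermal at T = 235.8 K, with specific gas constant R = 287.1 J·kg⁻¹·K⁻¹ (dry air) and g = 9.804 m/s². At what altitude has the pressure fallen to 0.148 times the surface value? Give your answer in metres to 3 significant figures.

z ≈ 13200 m

Scale height: H = RT/g = 287.1 × 235.8 / 9.804 = 6905.2 m.
Set P/P₀ = exp(−z/H) = 0.148, so z = −H ln(0.148).
−ln(0.148) = 1.9105; z = 6905.2 × 1.9105 = 13192 m.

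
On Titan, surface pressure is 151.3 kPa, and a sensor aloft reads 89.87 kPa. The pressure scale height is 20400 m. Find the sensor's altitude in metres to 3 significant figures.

z ≈ 10600 m

Invert the barometric formula: z = H ln(P₀/P).
P₀/P = 151.3/89.87 = 1.6835; ln(1.6835) = 0.52087.
z = 20400 × 0.52087 = 10626 m.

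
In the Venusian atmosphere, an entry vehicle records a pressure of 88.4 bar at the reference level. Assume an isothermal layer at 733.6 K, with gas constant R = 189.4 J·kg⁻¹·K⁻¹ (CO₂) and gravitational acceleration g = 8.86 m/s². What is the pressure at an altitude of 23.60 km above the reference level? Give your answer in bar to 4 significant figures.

P ≈ 19.63 bar

Scale height: H = RT/g = 189.4 × 733.6 / 8.86 = 15682 m.
Barometric formula: P = P₀ exp(−z/H).
z/H = 23600/15682 = 1.5049; exp(−1.5049) = 0.22204.
P = 88.4 × 0.22204 = 19.628 bar.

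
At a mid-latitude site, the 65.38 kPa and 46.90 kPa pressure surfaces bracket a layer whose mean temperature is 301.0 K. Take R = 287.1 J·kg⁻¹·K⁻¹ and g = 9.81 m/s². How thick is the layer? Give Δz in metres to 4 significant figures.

Δz ≈ 2926 m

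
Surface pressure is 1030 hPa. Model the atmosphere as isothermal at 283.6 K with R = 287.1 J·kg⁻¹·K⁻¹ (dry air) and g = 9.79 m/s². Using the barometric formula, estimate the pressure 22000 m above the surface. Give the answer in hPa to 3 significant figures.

Scale height: H = RT/g = 287.1 × 283.6 / 9.79 = 8316.8 m.
Barometric formula: P = P₀ exp(−z/H).
z/H = 22000/8316.8 = 2.6452; exp(−2.6452) = 0.070991.
P = 1030 × 0.070991 = 73.121 hPa.

P ≈ 73.1 hPa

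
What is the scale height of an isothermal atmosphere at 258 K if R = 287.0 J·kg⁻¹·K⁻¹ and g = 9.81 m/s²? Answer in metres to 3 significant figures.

The scale height of an isothermal atmosphere is H = RT/g.
H = 287.0 × 258 / 9.81 = 74046/9.81 = 7548.0 m.

H ≈ 7550 m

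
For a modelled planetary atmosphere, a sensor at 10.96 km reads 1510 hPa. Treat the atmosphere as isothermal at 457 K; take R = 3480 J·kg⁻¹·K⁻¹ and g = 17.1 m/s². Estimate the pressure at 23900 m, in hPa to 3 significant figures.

P ≈ 1310 hPa

Scale height: H = RT/g = 3480 × 457 / 17.1 = 93004 m.
Between two levels, P₂ = P₁ exp(−Δz/H) with Δz = z₂ − z₁.
Δz = 23900 − 10960 = 12940 m; Δz/H = 12940/93004 = 0.13913.
P₂ = 1510 × exp(−0.13913) = 1510 × 0.87011 = 1313.9 hPa.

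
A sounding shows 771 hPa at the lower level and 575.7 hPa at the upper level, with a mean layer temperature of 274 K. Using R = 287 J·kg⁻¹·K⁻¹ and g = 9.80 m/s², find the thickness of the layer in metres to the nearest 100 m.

Hypsometric equation: Δz = (R T̄/g) ln(P₁/P₂).
R T̄/g = 287 × 274 / 9.80 = 8024.3 m.
ln(771/575.7) = ln(1.3392) = 0.29207.
Δz = 8024.3 × 0.29207 = 2343.7 m.

Δz ≈ 2300 m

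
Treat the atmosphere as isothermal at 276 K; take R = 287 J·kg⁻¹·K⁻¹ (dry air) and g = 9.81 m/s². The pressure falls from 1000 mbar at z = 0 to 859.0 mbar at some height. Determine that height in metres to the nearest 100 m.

Scale height: H = RT/g = 287 × 276 / 9.81 = 8074.6 m.
Invert the barometric formula: z = H ln(P₀/P).
P₀/P = 1000/859.0 = 1.1641; ln(1.1641) = 0.15195.
z = 8074.6 × 0.15195 = 1226.9 m.

z ≈ 1200 m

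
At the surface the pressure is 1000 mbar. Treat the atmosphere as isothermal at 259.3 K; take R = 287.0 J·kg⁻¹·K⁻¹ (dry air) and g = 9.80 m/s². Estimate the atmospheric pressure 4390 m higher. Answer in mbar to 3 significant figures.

P ≈ 561 mbar

Scale height: H = RT/g = 287.0 × 259.3 / 9.80 = 7593.8 m.
Barometric formula: P = P₀ exp(−z/H).
z/H = 4390.0/7593.8 = 0.57810; exp(−0.57810) = 0.56096.
P = 1000 × 0.56096 = 560.96 mbar.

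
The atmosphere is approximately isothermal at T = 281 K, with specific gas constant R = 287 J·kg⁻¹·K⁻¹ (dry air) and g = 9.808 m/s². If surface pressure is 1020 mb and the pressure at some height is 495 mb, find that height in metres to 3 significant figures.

z ≈ 5940 m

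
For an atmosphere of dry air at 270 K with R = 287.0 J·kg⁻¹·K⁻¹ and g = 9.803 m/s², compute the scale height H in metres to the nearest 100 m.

The scale height of an isothermal atmosphere is H = RT/g.
H = 287.0 × 270 / 9.803 = 77490/9.803 = 7904.7 m.

H ≈ 7900 m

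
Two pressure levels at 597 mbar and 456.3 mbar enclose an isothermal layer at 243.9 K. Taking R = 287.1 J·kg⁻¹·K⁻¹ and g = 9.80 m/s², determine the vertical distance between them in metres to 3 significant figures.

Δz ≈ 1920 m

Hypsometric equation: Δz = (R T̄/g) ln(P₁/P₂).
R T̄/g = 287.1 × 243.9 / 9.80 = 7145.3 m.
ln(597/456.3) = ln(1.3083) = 0.26873.
Δz = 7145.3 × 0.26873 = 1920.2 m.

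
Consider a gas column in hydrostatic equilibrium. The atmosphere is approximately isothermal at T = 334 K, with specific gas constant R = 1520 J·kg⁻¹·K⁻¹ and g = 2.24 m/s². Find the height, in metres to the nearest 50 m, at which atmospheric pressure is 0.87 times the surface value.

Scale height: H = RT/g = 1520 × 334 / 2.24 = 226640 m.
Set P/P₀ = exp(−z/H) = 0.87, so z = −H ln(0.87).
−ln(0.87) = 0.13926; z = 226640 × 0.13926 = 31562 m.

z ≈ 31550 m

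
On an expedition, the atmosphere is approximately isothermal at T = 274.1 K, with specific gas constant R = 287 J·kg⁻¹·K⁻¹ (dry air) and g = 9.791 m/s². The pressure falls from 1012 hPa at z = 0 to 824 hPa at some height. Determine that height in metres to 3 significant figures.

z ≈ 1650 m

Scale height: H = RT/g = 287 × 274.1 / 9.791 = 8034.6 m.
Invert the barometric formula: z = H ln(P₀/P).
P₀/P = 1012/824 = 1.2282; ln(1.2282) = 0.20555.
z = 8034.6 × 0.20555 = 1651.5 m.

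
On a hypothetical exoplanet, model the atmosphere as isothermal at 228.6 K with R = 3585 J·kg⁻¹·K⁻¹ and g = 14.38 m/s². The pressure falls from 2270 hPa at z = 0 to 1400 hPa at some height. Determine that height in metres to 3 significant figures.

z ≈ 27500 m

Scale height: H = RT/g = 3585 × 228.6 / 14.38 = 56991 m.
Invert the barometric formula: z = H ln(P₀/P).
P₀/P = 2270/1400 = 1.6214; ln(1.6214) = 0.48329.
z = 56991 × 0.48329 = 27543 m.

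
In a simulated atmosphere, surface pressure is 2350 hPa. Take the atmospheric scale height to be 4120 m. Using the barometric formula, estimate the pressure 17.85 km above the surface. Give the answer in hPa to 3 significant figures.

Barometric formula: P = P₀ exp(−z/H).
z/H = 17850/4120.0 = 4.3325; exp(−4.3325) = 0.013135.
P = 2350 × 0.013135 = 30.867 hPa.

P ≈ 30.9 hPa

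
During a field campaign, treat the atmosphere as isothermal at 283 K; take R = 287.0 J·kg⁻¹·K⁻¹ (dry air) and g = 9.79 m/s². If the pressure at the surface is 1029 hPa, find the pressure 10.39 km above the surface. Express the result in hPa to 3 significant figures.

Scale height: H = RT/g = 287.0 × 283 / 9.79 = 8296.3 m.
Barometric formula: P = P₀ exp(−z/H).
z/H = 10390/8296.3 = 1.2524; exp(−1.2524) = 0.28582.
P = 1029 × 0.28582 = 294.11 hPa.

P ≈ 294 hPa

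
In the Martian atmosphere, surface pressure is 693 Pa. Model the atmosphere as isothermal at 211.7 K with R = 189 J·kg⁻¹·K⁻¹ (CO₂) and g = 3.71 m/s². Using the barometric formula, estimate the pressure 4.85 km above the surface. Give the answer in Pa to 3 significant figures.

P ≈ 442 Pa

Scale height: H = RT/g = 189 × 211.7 / 3.71 = 10785 m.
Barometric formula: P = P₀ exp(−z/H).
z/H = 4850.0/10785 = 0.44970; exp(−0.44970) = 0.63782.
P = 693 × 0.63782 = 442.01 Pa.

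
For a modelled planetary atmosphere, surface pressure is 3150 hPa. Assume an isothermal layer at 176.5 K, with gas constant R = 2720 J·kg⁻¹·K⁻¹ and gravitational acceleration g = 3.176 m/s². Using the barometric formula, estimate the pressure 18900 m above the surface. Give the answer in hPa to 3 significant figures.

Scale height: H = RT/g = 2720 × 176.5 / 3.176 = 151160 m.
Barometric formula: P = P₀ exp(−z/H).
z/H = 18900/151160 = 0.12503; exp(−0.12503) = 0.88247.
P = 3150 × 0.88247 = 2779.8 hPa.

P ≈ 2780 hPa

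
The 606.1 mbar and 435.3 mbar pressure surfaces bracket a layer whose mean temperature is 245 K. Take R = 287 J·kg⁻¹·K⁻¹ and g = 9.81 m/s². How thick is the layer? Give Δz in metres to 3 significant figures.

Δz ≈ 2370 m

Hypsometric equation: Δz = (R T̄/g) ln(P₁/P₂).
R T̄/g = 287 × 245 / 9.81 = 7167.7 m.
ln(606.1/435.3) = ln(1.3924) = 0.33103.
Δz = 7167.7 × 0.33103 = 2372.7 m.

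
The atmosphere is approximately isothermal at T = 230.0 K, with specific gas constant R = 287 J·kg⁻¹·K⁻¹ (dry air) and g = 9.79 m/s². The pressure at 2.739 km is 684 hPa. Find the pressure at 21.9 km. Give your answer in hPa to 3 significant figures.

Scale height: H = RT/g = 287 × 230.0 / 9.79 = 6742.6 m.
Between two levels, P₂ = P₁ exp(−Δz/H) with Δz = z₂ − z₁.
Δz = 21900 − 2739.0 = 19161 m; Δz/H = 19161/6742.6 = 2.8418.
P₂ = 684 × exp(−2.8418) = 684 × 0.058321 = 39.892 hPa.

P ≈ 39.9 hPa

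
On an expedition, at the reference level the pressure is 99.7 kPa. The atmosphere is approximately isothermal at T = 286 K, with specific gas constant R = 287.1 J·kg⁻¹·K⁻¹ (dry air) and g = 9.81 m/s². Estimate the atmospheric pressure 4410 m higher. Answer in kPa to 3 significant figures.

Scale height: H = RT/g = 287.1 × 286 / 9.81 = 8370.1 m.
Barometric formula: P = P₀ exp(−z/H).
z/H = 4410.0/8370.1 = 0.52688; exp(−0.52688) = 0.59044.
P = 99.7 × 0.59044 = 58.867 kPa.

P ≈ 58.9 kPa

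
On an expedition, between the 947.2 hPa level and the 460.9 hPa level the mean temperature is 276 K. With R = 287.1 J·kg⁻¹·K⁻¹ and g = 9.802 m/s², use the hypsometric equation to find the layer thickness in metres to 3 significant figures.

Δz ≈ 5820 m

Hypsometric equation: Δz = (R T̄/g) ln(P₁/P₂).
R T̄/g = 287.1 × 276 / 9.802 = 8084.0 m.
ln(947.2/460.9) = ln(2.0551) = 0.72032.
Δz = 8084.0 × 0.72032 = 5823.1 m.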